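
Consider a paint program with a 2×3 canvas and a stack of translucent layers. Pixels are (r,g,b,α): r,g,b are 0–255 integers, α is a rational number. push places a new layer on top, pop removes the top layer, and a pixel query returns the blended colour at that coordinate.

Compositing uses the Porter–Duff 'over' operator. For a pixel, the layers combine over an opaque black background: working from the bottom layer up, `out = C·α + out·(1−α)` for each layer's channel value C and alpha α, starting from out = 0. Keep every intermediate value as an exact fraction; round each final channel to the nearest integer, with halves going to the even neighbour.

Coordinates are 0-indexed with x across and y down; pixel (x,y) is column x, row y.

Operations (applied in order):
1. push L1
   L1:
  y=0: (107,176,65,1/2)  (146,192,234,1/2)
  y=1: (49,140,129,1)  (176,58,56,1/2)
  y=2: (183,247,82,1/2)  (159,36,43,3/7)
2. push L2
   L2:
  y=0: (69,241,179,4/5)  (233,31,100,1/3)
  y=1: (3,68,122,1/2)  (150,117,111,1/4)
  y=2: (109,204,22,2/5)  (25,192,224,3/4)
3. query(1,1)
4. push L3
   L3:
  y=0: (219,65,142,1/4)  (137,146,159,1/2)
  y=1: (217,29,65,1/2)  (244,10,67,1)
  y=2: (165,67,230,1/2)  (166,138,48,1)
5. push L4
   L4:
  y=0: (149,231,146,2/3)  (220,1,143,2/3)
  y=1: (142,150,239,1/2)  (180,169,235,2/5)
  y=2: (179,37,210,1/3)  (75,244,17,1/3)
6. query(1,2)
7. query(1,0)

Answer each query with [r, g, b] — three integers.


query (1,1) [L1,L2] — begin 0,0,0
+L1 (α=1/2) → [88, 29, 28]
+L2 (α=1/4) → [207/2, 51, 195/4]
→ [104, 51, 49]

(1,2) stack=L1,L2,L3,L4; from [0,0,0]:
after L1 α=3/7: [477/7, 108/7, 129/7]
after L2 α=3/4: [501/14, 1035/7, 4833/28]
after L3 α=1: [166, 138, 48]
after L4 α=1/3: [407/3, 520/3, 113/3]
→ [136, 173, 38]

at x=1,y=0 over L1,L2,L3,L4:
L1 α=1/2: [73, 96, 117]
L2 α=1/3: [379/3, 223/3, 334/3]
L3 α=1/2: [395/3, 661/6, 811/6]
L4 α=2/3: [1715/9, 673/18, 2527/18]
= [191, 37, 140]


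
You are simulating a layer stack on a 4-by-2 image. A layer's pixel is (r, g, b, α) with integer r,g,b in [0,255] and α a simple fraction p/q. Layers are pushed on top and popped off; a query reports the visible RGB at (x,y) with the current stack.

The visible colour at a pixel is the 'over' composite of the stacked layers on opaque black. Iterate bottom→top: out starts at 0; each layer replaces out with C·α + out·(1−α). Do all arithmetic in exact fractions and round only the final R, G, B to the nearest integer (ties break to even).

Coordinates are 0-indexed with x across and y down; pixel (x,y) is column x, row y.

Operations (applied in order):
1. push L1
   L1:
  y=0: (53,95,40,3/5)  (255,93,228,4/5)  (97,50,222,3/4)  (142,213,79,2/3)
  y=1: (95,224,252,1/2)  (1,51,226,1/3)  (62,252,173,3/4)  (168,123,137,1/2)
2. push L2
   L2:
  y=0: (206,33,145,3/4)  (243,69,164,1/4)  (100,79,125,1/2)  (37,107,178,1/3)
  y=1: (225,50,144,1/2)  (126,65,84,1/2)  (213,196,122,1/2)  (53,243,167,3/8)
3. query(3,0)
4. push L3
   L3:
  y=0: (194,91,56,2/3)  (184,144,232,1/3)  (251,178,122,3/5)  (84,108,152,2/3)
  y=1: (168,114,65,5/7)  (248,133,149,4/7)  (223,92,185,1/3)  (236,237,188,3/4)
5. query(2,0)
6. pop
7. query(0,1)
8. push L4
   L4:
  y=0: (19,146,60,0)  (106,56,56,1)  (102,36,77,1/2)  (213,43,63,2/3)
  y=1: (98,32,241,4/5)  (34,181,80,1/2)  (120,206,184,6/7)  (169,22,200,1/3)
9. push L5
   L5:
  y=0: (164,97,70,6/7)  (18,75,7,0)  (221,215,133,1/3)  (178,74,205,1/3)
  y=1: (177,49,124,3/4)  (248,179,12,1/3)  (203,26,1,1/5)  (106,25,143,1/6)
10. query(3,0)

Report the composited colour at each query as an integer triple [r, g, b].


query (3,0) [L1,L2] — begin 0,0,0
+L1 (α=2/3) → [284/3, 142, 158/3]
+L2 (α=1/3) → [679/9, 391/3, 850/9]
= [75, 130, 94]

query (2,0) [L1,L2,L3] — begin 0,0,0
L1 α=3/4: [291/4, 75/2, 333/2]
L2 α=1/2: [691/8, 233/4, 583/4]
L3 α=3/5: [3703/20, 1301/10, 263/2]
→ [185, 130, 132]

query (0,1) [L1,L2] — begin 0,0,0
after L1 α=1/2: [95/2, 112, 126]
after L2 α=1/2: [545/4, 81, 135]
rounded: [136, 81, 135]

query (3,0) [L1,L2,L4,L5] — begin 0,0,0
L1 α=2/3: [284/3, 142, 158/3]
L2 α=1/3: [679/9, 391/3, 850/9]
L4 α=2/3: [4513/27, 649/9, 1984/27]
L5 α=1/3: [13832/81, 1964/27, 9503/81]
→ [171, 73, 117]


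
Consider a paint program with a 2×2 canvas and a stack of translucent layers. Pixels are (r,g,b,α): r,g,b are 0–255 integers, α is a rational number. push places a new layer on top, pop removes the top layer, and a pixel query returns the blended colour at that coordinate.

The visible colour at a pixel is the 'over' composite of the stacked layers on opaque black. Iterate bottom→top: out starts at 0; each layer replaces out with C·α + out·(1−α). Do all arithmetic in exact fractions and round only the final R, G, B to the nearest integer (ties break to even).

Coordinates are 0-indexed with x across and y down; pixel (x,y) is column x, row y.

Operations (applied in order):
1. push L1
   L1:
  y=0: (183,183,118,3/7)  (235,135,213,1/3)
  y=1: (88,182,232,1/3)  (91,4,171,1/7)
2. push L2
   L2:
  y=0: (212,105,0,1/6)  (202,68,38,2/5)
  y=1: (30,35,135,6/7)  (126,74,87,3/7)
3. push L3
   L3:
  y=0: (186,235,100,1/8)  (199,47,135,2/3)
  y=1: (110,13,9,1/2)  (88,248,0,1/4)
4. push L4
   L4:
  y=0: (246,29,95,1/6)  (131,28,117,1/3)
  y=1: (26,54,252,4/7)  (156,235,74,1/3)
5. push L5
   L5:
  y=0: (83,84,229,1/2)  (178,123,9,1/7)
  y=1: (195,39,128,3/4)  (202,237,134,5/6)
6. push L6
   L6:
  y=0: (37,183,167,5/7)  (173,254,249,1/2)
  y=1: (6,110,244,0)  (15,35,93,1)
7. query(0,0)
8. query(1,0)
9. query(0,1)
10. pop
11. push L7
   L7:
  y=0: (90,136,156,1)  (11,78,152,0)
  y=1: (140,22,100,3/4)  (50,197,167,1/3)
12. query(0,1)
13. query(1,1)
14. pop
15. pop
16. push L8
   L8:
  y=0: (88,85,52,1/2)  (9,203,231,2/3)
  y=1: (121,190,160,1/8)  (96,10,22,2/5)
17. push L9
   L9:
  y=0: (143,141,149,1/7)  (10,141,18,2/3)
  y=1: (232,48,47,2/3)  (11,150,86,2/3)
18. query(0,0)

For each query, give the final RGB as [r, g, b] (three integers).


(0,0) stack=L1,L2,L3,L4,L5,L6; from [0,0,0]:
after L1 α=3/7: [549/7, 549/7, 354/7]
after L2 α=1/6: [4229/42, 580/7, 295/7]
after L3 α=1/8: [5345/48, 815/8, 395/8]
after L4 α=1/6: [38533/288, 4307/48, 2735/48]
after L5 α=1/2: [62437/576, 8339/96, 13727/96]
after L6 α=5/7: [16531/288, 52259/336, 53807/336]
rounded: [57, 156, 160]

at x=1,y=0 over L1,L2,L3,L4,L5,L6:
+L1 (α=1/3) → [235/3, 45, 71]
+L2 (α=2/5) → [639/5, 271/5, 289/5]
+L3 (α=2/3) → [2629/15, 247/5, 1639/15]
+L4 (α=1/3) → [7223/45, 634/15, 5033/45]
+L5 (α=1/7) → [17116/105, 269/5, 10201/105]
+L6 (α=1/2) → [35281/210, 1539/10, 18173/105]
= [168, 154, 173]

query (0,1) [L1,L2,L3,L4,L5,L6] — begin 0,0,0
after L1 α=1/3: [88/3, 182/3, 232/3]
after L2 α=6/7: [628/21, 116/3, 2662/21]
after L3 α=1/2: [1469/21, 155/6, 2851/42]
after L4 α=4/7: [2197/49, 587/14, 16963/98]
after L5 α=3/4: [15431/98, 2225/56, 54595/392]
after L6 α=0: [15431/98, 2225/56, 54595/392]
→ [157, 40, 139]

(0,1) stack=L1,L2,L3,L4,L5,L7; from [0,0,0]:
after L1 α=1/3: [88/3, 182/3, 232/3]
after L2 α=6/7: [628/21, 116/3, 2662/21]
after L3 α=1/2: [1469/21, 155/6, 2851/42]
after L4 α=4/7: [2197/49, 587/14, 16963/98]
after L5 α=3/4: [15431/98, 2225/56, 54595/392]
after L7 α=3/4: [56591/392, 5921/224, 172195/1568]
= [144, 26, 110]

query (1,1) [L1,L2,L3,L4,L5,L7] — begin 0,0,0
after L1 α=1/7: [13, 4/7, 171/7]
after L2 α=3/7: [430/7, 1570/49, 2511/49]
after L3 α=1/4: [953/14, 8431/98, 7533/196]
after L4 α=1/3: [2045/21, 19946/147, 14785/294]
after L5 α=5/6: [23255/126, 194141/882, 211765/1764]
after L7 α=1/3: [26405/189, 281018/1323, 359059/2646]
= [140, 212, 136]

at x=0,y=0 over L1,L2,L3,L4,L8,L9:
after L1 α=3/7: [549/7, 549/7, 354/7]
after L2 α=1/6: [4229/42, 580/7, 295/7]
after L3 α=1/8: [5345/48, 815/8, 395/8]
after L4 α=1/6: [38533/288, 4307/48, 2735/48]
after L8 α=1/2: [63877/576, 8387/96, 5231/96]
after L9 α=1/7: [77605/672, 10643/112, 7615/112]
→ [115, 95, 68]


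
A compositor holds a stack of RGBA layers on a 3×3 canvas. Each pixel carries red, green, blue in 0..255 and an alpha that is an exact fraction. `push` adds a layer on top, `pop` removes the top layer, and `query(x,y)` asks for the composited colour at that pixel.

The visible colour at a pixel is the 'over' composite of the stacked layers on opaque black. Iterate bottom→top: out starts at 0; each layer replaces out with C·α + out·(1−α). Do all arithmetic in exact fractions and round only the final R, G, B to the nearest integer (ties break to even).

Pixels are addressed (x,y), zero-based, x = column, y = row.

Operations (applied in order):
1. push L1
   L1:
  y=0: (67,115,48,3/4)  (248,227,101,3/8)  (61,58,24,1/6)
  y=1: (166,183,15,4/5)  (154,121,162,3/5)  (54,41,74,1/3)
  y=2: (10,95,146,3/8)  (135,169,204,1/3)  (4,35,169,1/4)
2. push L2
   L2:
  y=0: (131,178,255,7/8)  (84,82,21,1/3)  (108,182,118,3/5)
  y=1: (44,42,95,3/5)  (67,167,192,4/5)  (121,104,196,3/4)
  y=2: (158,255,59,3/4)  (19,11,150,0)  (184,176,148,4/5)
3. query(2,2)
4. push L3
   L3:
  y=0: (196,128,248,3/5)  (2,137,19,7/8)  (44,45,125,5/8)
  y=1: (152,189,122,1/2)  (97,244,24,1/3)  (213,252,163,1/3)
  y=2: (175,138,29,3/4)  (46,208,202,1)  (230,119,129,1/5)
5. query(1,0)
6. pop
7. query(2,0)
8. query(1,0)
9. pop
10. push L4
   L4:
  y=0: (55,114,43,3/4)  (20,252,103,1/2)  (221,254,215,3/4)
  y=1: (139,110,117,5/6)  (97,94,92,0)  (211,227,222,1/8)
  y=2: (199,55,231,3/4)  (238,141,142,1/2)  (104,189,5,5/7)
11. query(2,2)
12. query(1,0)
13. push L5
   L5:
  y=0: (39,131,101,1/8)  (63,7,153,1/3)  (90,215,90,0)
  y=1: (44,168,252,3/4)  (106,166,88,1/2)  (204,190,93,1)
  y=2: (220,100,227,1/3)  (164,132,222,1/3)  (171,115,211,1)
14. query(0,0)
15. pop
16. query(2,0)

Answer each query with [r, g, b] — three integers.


query (2,2) [L1,L2] — begin 0,0,0
+L1 (α=1/4) → [1, 35/4, 169/4]
+L2 (α=4/5) → [737/5, 2851/20, 2537/20]
rounded: [147, 143, 127]

at x=1,y=0 over L1,L2,L3:
+L1 (α=3/8) → [93, 681/8, 303/8]
+L2 (α=1/3) → [90, 1009/12, 129/4]
+L3 (α=7/8) → [13, 12517/96, 661/32]
rounded: [13, 130, 21]

(2,0) stack=L1,L2; from [0,0,0]:
after L1 α=1/6: [61/6, 29/3, 4]
after L2 α=3/5: [1033/15, 1696/15, 362/5]
= [69, 113, 72]

query (1,0) [L1,L2] — begin 0,0,0
+L1 (α=3/8) → [93, 681/8, 303/8]
+L2 (α=1/3) → [90, 1009/12, 129/4]
= [90, 84, 32]

query (2,2) [L1,L4] — begin 0,0,0
L1 α=1/4: [1, 35/4, 169/4]
L4 α=5/7: [522/7, 275/2, 219/14]
rounded: [75, 138, 16]

query (1,0) [L1,L4] — begin 0,0,0
L1 α=3/8: [93, 681/8, 303/8]
L4 α=1/2: [113/2, 2697/16, 1127/16]
= [56, 169, 70]

at x=0,y=0 over L1,L4,L5:
+L1 (α=3/4) → [201/4, 345/4, 36]
+L4 (α=3/4) → [861/16, 1713/16, 165/4]
+L5 (α=1/8) → [6651/128, 14087/128, 1559/32]
rounded: [52, 110, 49]

(2,0) stack=L1,L4; from [0,0,0]:
+L1 (α=1/6) → [61/6, 29/3, 4]
+L4 (α=3/4) → [4039/24, 2315/12, 649/4]
rounded: [168, 193, 162]


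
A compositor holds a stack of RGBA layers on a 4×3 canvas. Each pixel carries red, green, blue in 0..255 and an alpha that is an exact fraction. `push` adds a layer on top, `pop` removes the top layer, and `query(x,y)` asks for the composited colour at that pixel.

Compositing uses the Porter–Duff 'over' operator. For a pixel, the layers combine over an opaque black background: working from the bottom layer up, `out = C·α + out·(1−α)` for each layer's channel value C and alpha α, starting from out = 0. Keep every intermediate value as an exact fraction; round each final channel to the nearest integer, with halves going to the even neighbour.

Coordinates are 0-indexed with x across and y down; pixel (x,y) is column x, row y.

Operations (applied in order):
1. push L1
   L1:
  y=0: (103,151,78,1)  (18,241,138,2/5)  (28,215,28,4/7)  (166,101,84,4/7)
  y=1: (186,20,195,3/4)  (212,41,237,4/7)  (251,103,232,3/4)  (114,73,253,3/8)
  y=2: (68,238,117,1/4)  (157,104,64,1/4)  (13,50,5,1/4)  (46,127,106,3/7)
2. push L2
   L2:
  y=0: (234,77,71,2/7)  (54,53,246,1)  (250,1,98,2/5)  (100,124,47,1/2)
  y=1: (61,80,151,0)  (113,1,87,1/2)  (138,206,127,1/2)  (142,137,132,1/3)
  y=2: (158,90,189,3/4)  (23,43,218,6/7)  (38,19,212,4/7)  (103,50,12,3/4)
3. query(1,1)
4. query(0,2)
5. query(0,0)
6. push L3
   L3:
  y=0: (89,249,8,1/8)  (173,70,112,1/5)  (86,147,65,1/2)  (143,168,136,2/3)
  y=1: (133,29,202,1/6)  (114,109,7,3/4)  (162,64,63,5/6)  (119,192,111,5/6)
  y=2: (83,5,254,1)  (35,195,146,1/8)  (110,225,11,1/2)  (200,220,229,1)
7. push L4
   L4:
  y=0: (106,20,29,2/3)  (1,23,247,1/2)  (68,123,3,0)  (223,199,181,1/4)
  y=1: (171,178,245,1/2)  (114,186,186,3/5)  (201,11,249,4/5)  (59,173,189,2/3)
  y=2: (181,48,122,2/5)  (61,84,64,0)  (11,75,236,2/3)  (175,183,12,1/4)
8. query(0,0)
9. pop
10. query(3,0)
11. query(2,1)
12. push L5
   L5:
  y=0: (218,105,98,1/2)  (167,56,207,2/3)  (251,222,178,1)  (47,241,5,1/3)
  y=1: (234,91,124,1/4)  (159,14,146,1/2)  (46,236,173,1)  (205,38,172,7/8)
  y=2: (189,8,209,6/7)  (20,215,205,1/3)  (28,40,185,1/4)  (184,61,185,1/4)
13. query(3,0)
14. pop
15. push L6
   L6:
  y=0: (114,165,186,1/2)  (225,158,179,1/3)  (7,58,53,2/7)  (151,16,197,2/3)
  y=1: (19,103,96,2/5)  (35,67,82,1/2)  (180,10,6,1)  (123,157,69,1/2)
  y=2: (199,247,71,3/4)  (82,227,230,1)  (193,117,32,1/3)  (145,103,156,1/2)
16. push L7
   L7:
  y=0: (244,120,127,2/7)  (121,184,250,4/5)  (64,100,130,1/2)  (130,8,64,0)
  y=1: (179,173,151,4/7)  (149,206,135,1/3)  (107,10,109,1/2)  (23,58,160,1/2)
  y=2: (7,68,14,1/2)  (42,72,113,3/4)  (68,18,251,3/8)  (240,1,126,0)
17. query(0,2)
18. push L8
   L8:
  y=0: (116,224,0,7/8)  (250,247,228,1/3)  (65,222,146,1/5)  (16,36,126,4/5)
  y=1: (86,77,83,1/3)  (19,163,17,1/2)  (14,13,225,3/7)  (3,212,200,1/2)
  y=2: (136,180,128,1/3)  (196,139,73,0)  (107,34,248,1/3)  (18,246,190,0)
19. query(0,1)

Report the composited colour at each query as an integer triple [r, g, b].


query (1,1) [L1,L2] — begin 0,0,0
L1 α=4/7: [848/7, 164/7, 948/7]
L2 α=1/2: [1639/14, 171/14, 1557/14]
= [117, 12, 111]

at x=0,y=2 over L1,L2:
after L1 α=1/4: [17, 119/2, 117/4]
after L2 α=3/4: [491/4, 659/8, 2385/16]
→ [123, 82, 149]

at x=0,y=0 over L1,L2:
+L1 (α=1) → [103, 151, 78]
+L2 (α=2/7) → [983/7, 909/7, 76]
= [140, 130, 76]

(0,0) stack=L1,L2,L3,L4; from [0,0,0]:
+L1 (α=1) → [103, 151, 78]
+L2 (α=2/7) → [983/7, 909/7, 76]
+L3 (α=1/8) → [134, 579/4, 135/2]
+L4 (α=2/3) → [346/3, 739/12, 251/6]
→ [115, 62, 42]

query (3,0) [L1,L2,L3] — begin 0,0,0
after L1 α=4/7: [664/7, 404/7, 48]
after L2 α=1/2: [682/7, 636/7, 95/2]
after L3 α=2/3: [2684/21, 996/7, 213/2]
= [128, 142, 106]

query (2,1) [L1,L2,L3] — begin 0,0,0
L1 α=3/4: [753/4, 309/4, 174]
L2 α=1/2: [1305/8, 1133/8, 301/2]
L3 α=5/6: [2595/16, 1231/16, 931/12]
= [162, 77, 78]

(3,0) stack=L1,L2,L3,L5; from [0,0,0]:
+L1 (α=4/7) → [664/7, 404/7, 48]
+L2 (α=1/2) → [682/7, 636/7, 95/2]
+L3 (α=2/3) → [2684/21, 996/7, 213/2]
+L5 (α=1/3) → [6355/63, 3679/21, 218/3]
→ [101, 175, 73]

query (0,2) [L1,L2,L3,L6,L7] — begin 0,0,0
after L1 α=1/4: [17, 119/2, 117/4]
after L2 α=3/4: [491/4, 659/8, 2385/16]
after L3 α=1: [83, 5, 254]
after L6 α=3/4: [170, 373/2, 467/4]
after L7 α=1/2: [177/2, 509/4, 523/8]
= [88, 127, 65]

at x=0,y=1 over L1,L2,L3,L6,L7,L8:
after L1 α=3/4: [279/2, 15, 585/4]
after L2 α=0: [279/2, 15, 585/4]
after L3 α=1/6: [1661/12, 52/3, 3733/24]
after L6 α=2/5: [1813/20, 258/5, 5269/40]
after L7 α=4/7: [19759/140, 4234/35, 39967/280]
after L8 α=1/3: [8593/70, 3721/35, 51587/420]
= [123, 106, 123]


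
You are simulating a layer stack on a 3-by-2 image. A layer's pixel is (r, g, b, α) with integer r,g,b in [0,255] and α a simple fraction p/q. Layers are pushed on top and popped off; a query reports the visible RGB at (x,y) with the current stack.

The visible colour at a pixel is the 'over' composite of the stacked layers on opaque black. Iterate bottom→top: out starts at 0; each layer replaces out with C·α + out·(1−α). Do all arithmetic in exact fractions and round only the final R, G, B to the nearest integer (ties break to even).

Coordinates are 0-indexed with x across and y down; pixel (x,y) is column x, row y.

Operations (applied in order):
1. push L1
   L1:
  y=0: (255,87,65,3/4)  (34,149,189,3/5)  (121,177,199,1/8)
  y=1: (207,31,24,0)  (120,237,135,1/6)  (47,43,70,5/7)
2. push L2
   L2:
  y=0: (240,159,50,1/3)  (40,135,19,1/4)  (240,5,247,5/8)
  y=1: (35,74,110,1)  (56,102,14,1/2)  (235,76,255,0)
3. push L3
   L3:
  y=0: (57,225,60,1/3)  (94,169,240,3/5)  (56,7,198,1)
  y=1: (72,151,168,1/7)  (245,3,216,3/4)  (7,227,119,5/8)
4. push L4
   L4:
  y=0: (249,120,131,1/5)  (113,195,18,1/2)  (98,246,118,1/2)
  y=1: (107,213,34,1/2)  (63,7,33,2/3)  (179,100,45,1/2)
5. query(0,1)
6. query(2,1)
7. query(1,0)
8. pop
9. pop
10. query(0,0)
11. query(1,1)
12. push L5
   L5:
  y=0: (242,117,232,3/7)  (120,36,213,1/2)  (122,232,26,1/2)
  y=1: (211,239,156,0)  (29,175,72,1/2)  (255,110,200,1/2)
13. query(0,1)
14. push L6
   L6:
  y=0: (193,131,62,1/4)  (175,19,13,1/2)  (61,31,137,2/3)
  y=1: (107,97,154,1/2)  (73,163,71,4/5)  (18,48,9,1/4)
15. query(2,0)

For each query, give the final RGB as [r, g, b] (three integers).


at x=0,y=1 over L1,L2,L3,L4:
L1 α=0: [0, 0, 0]
L2 α=1: [35, 74, 110]
L3 α=1/7: [282/7, 85, 828/7]
L4 α=1/2: [1031/14, 149, 533/7]
rounded: [74, 149, 76]

query (2,1) [L1,L2,L3,L4] — begin 0,0,0
L1 α=5/7: [235/7, 215/7, 50]
L2 α=0: [235/7, 215/7, 50]
L3 α=5/8: [475/28, 4295/28, 745/8]
L4 α=1/2: [5487/56, 7095/56, 1105/16]
= [98, 127, 69]

query (1,0) [L1,L2,L3,L4] — begin 0,0,0
after L1 α=3/5: [102/5, 447/5, 567/5]
after L2 α=1/4: [253/10, 504/5, 449/5]
after L3 α=3/5: [1663/25, 3543/25, 4498/25]
after L4 α=1/2: [2244/25, 4209/25, 2474/25]
→ [90, 168, 99]

(0,0) stack=L1,L2; from [0,0,0]:
L1 α=3/4: [765/4, 261/4, 195/4]
L2 α=1/3: [415/2, 193/2, 295/6]
rounded: [208, 96, 49]

query (1,1) [L1,L2] — begin 0,0,0
after L1 α=1/6: [20, 79/2, 45/2]
after L2 α=1/2: [38, 283/4, 73/4]
= [38, 71, 18]

query (0,1) [L1,L2,L5] — begin 0,0,0
+L1 (α=0) → [0, 0, 0]
+L2 (α=1) → [35, 74, 110]
+L5 (α=0) → [35, 74, 110]
= [35, 74, 110]

(2,0) stack=L1,L2,L5,L6; from [0,0,0]:
+L1 (α=1/8) → [121/8, 177/8, 199/8]
+L2 (α=5/8) → [9963/64, 731/64, 10477/64]
+L5 (α=1/2) → [17771/128, 15579/128, 12141/128]
+L6 (α=2/3) → [11129/128, 23515/384, 47213/384]
→ [87, 61, 123]


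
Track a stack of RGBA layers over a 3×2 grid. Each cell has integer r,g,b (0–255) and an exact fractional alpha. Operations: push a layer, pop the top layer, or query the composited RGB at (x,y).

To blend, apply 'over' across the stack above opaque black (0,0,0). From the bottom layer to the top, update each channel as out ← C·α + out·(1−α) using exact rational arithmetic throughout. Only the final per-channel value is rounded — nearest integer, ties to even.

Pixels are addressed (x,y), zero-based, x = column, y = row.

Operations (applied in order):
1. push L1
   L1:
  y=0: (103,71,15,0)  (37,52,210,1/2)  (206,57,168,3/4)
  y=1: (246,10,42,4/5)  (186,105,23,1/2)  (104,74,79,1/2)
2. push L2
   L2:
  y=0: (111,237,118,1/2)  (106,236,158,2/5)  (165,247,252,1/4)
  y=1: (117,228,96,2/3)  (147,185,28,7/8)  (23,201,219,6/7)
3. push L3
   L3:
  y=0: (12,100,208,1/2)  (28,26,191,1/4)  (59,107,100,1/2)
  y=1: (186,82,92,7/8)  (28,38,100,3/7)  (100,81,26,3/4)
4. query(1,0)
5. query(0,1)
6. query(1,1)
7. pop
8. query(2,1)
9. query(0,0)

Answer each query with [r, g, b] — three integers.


(1,0) stack=L1,L2,L3; from [0,0,0]:
+L1 (α=1/2) → [37/2, 26, 105]
+L2 (α=2/5) → [107/2, 110, 631/5]
+L3 (α=1/4) → [377/8, 89, 712/5]
→ [47, 89, 142]

(0,1) stack=L1,L2,L3; from [0,0,0]:
+L1 (α=4/5) → [984/5, 8, 168/5]
+L2 (α=2/3) → [718/5, 464/3, 376/5]
+L3 (α=7/8) → [1807/10, 1093/12, 899/10]
rounded: [181, 91, 90]

(1,1) stack=L1,L2,L3; from [0,0,0]:
+L1 (α=1/2) → [93, 105/2, 23/2]
+L2 (α=7/8) → [561/4, 2695/16, 415/16]
+L3 (α=3/7) → [645/7, 3151/28, 1615/28]
= [92, 113, 58]

at x=2,y=1 over L1,L2:
+L1 (α=1/2) → [52, 37, 79/2]
+L2 (α=6/7) → [190/7, 1243/7, 2707/14]
= [27, 178, 193]

query (0,0) [L1,L2] — begin 0,0,0
L1 α=0: [0, 0, 0]
L2 α=1/2: [111/2, 237/2, 59]
→ [56, 118, 59]


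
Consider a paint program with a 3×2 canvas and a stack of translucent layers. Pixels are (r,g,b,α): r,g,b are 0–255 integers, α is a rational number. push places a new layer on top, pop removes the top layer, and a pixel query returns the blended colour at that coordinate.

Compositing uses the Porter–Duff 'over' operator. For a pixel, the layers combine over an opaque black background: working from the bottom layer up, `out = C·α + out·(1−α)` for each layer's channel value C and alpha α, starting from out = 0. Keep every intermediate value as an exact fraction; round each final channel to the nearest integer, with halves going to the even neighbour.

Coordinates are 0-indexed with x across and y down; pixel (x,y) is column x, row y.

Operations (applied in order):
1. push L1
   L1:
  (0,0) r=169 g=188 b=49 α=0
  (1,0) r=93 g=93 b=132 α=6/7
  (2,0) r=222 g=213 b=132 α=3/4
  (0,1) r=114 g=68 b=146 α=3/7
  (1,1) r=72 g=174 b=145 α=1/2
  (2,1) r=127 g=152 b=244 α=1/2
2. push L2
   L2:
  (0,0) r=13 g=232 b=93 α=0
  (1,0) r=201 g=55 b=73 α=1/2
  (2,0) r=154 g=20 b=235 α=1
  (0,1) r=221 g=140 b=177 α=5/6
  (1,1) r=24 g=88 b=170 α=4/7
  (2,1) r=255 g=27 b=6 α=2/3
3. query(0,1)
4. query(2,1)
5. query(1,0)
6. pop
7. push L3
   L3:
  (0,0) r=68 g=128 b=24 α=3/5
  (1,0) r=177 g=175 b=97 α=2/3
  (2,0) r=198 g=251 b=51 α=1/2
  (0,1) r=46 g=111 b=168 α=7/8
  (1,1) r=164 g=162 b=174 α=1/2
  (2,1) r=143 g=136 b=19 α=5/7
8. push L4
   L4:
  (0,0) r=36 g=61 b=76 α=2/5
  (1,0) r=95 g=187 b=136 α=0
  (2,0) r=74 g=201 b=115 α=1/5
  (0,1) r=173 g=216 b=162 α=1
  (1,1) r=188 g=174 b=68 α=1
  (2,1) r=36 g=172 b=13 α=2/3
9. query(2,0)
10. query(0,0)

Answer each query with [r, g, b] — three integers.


(0,1) stack=L1,L2; from [0,0,0]:
+L1 (α=3/7) → [342/7, 204/7, 438/7]
+L2 (α=5/6) → [8077/42, 2552/21, 2211/14]
→ [192, 122, 158]

(2,1) stack=L1,L2; from [0,0,0]:
L1 α=1/2: [127/2, 76, 122]
L2 α=2/3: [1147/6, 130/3, 134/3]
→ [191, 43, 45]

(1,0) stack=L1,L2; from [0,0,0]:
+L1 (α=6/7) → [558/7, 558/7, 792/7]
+L2 (α=1/2) → [1965/14, 943/14, 1303/14]
rounded: [140, 67, 93]

(2,0) stack=L1,L3,L4; from [0,0,0]:
L1 α=3/4: [333/2, 639/4, 99]
L3 α=1/2: [729/4, 1643/8, 75]
L4 α=1/5: [803/5, 409/2, 83]
→ [161, 204, 83]

at x=0,y=0 over L1,L3,L4:
after L1 α=0: [0, 0, 0]
after L3 α=3/5: [204/5, 384/5, 72/5]
after L4 α=2/5: [972/25, 1762/25, 976/25]
rounded: [39, 70, 39]


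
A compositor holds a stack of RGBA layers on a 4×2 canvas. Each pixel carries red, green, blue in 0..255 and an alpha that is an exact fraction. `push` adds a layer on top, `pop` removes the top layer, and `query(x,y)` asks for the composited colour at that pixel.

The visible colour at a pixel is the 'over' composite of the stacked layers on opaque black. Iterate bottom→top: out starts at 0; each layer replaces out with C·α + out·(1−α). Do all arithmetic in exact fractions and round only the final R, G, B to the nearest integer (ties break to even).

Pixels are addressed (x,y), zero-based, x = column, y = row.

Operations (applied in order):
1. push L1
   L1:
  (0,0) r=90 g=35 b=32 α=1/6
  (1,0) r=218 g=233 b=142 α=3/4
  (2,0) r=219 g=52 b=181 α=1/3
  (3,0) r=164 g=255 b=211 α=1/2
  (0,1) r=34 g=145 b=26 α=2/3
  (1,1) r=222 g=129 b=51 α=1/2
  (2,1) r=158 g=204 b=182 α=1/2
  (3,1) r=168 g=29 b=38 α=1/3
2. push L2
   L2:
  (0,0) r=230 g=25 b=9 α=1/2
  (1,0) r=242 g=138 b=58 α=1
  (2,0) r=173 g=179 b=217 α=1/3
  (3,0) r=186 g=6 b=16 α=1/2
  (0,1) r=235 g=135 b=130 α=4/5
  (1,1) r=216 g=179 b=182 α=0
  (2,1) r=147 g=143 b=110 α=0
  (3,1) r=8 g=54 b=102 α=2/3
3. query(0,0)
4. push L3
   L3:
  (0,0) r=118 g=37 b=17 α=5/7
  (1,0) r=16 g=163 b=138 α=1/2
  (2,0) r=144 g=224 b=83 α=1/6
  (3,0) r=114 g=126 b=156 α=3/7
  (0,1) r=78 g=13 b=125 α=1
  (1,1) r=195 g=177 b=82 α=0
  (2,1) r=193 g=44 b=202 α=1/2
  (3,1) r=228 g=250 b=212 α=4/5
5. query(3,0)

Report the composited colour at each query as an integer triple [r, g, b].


at x=0,y=0 over L1,L2:
+L1 (α=1/6) → [15, 35/6, 16/3]
+L2 (α=1/2) → [245/2, 185/12, 43/6]
rounded: [122, 15, 7]

(3,0) stack=L1,L2,L3; from [0,0,0]:
+L1 (α=1/2) → [82, 255/2, 211/2]
+L2 (α=1/2) → [134, 267/4, 243/4]
+L3 (α=3/7) → [878/7, 645/7, 711/7]
= [125, 92, 102]


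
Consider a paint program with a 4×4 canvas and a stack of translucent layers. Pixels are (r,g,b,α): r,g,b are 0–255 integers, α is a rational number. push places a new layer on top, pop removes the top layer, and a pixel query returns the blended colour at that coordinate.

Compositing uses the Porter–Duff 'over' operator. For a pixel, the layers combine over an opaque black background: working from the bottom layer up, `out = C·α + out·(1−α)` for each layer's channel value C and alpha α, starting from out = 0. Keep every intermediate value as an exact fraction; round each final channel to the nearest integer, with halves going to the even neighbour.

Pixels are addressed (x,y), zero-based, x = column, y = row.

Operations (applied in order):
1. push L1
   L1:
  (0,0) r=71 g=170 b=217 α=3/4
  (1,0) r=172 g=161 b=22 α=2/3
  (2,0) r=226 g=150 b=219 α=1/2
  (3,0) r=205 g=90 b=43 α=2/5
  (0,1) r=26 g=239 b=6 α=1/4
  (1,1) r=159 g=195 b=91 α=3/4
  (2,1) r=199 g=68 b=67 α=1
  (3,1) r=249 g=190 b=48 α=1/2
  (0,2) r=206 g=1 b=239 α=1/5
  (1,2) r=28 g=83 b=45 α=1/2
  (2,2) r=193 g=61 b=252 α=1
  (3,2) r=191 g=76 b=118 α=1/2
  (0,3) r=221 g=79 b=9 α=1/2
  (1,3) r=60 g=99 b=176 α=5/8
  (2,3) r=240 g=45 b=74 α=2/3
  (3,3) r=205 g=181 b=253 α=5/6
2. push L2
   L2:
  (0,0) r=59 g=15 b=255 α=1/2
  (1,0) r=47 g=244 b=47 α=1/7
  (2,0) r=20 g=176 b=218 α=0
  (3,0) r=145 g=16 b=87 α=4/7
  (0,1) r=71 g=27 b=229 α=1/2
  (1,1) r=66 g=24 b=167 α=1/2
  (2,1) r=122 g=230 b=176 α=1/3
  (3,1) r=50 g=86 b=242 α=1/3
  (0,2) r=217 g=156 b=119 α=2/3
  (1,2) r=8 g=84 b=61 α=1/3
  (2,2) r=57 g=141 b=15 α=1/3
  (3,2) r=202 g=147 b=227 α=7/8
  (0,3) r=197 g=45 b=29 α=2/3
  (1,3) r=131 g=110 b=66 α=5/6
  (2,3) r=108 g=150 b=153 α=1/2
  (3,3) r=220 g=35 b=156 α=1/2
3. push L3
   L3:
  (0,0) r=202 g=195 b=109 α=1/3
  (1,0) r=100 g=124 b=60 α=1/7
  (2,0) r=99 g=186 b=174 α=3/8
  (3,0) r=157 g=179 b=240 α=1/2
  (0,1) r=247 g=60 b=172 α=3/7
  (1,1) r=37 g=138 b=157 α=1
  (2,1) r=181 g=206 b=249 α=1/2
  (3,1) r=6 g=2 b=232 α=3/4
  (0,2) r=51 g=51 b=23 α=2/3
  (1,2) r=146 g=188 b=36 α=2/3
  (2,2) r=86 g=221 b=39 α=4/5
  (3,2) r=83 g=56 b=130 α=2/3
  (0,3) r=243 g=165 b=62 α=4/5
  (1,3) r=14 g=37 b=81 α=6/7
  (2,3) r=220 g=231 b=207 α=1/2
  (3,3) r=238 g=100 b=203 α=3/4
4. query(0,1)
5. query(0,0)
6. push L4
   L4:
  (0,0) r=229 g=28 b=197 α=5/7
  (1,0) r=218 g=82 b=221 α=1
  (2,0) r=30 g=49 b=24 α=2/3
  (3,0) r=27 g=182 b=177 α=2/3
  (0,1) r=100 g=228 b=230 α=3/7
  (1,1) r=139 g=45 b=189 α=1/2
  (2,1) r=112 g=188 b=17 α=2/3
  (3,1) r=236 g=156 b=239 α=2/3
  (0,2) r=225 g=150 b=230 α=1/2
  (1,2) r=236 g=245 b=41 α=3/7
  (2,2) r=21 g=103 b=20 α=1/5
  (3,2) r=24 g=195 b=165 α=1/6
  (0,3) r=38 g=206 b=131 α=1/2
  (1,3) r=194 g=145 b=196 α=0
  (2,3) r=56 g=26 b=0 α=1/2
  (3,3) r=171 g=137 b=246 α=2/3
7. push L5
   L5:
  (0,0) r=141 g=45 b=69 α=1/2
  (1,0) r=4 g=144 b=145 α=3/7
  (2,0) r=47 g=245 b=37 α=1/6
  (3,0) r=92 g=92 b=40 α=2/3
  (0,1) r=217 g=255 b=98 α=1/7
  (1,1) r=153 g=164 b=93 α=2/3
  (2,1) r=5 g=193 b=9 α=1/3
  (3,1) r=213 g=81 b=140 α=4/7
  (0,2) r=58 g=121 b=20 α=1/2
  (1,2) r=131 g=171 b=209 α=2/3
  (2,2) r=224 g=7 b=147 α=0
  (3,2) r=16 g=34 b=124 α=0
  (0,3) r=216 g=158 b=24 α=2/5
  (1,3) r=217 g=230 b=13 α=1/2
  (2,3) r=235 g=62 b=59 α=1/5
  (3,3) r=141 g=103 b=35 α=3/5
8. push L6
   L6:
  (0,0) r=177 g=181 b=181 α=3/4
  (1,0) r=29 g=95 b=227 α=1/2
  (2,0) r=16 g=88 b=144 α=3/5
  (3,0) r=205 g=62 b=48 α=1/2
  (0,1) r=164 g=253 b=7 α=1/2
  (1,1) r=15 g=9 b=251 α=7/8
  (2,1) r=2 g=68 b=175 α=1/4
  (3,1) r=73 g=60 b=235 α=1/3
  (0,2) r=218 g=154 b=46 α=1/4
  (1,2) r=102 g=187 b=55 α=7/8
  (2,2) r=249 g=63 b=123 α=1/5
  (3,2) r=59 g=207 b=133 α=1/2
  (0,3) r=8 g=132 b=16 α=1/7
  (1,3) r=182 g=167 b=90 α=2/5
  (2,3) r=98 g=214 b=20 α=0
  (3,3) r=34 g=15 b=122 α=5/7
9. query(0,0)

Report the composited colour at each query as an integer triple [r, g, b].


at x=0,y=1 over L1,L2,L3:
after L1 α=1/4: [13/2, 239/4, 3/2]
after L2 α=1/2: [155/4, 347/8, 461/4]
after L3 α=3/7: [128, 101/2, 977/7]
rounded: [128, 50, 140]

query (0,0) [L1,L2,L3] — begin 0,0,0
+L1 (α=3/4) → [213/4, 255/2, 651/4]
+L2 (α=1/2) → [449/8, 285/4, 1671/8]
+L3 (α=1/3) → [419/4, 225/2, 2107/12]
→ [105, 112, 176]

(0,0) stack=L1,L2,L3,L4,L5,L6; from [0,0,0]:
L1 α=3/4: [213/4, 255/2, 651/4]
L2 α=1/2: [449/8, 285/4, 1671/8]
L3 α=1/3: [419/4, 225/2, 2107/12]
L4 α=5/7: [387/2, 365/7, 8017/42]
L5 α=1/2: [669/4, 340/7, 10915/84]
L6 α=3/4: [2793/16, 4141/28, 56527/336]
rounded: [175, 148, 168]


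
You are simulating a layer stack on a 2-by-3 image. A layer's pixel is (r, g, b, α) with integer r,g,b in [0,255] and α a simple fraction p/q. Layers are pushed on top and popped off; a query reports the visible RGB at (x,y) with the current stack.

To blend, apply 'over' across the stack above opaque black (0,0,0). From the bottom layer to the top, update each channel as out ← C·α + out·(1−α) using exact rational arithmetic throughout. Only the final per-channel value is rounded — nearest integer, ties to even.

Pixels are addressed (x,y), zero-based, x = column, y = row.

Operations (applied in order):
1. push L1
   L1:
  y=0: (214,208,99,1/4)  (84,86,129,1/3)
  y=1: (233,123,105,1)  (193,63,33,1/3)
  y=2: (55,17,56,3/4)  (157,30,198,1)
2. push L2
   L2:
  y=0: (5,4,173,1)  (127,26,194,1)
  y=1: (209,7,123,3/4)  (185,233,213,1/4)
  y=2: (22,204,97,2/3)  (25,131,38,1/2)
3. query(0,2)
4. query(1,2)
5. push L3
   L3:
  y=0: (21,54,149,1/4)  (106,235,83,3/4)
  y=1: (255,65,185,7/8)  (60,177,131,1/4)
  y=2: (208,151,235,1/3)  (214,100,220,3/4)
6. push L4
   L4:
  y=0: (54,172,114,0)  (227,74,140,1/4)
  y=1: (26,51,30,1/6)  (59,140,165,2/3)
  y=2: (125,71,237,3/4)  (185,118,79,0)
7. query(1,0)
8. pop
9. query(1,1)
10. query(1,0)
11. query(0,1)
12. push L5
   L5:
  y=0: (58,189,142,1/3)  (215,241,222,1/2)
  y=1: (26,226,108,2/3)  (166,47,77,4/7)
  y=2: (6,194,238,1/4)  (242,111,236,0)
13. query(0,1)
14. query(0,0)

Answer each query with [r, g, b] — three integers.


query (0,2) [L1,L2] — begin 0,0,0
+L1 (α=3/4) → [165/4, 51/4, 42]
+L2 (α=2/3) → [341/12, 561/4, 236/3]
→ [28, 140, 79]

(1,2) stack=L1,L2; from [0,0,0]:
after L1 α=1: [157, 30, 198]
after L2 α=1/2: [91, 161/2, 118]
= [91, 80, 118]

(1,0) stack=L1,L2,L3,L4; from [0,0,0]:
L1 α=1/3: [28, 86/3, 43]
L2 α=1: [127, 26, 194]
L3 α=3/4: [445/4, 731/4, 443/4]
L4 α=1/4: [2243/16, 2489/16, 1889/16]
→ [140, 156, 118]

at x=1,y=1 over L1,L2,L3:
after L1 α=1/3: [193/3, 21, 11]
after L2 α=1/4: [189/2, 74, 123/2]
after L3 α=1/4: [687/8, 399/4, 631/8]
rounded: [86, 100, 79]

(1,0) stack=L1,L2,L3; from [0,0,0]:
+L1 (α=1/3) → [28, 86/3, 43]
+L2 (α=1) → [127, 26, 194]
+L3 (α=3/4) → [445/4, 731/4, 443/4]
→ [111, 183, 111]

query (0,1) [L1,L2,L3] — begin 0,0,0
after L1 α=1: [233, 123, 105]
after L2 α=3/4: [215, 36, 237/2]
after L3 α=7/8: [250, 491/8, 2827/16]
= [250, 61, 177]

(0,1) stack=L1,L2,L3,L5; from [0,0,0]:
+L1 (α=1) → [233, 123, 105]
+L2 (α=3/4) → [215, 36, 237/2]
+L3 (α=7/8) → [250, 491/8, 2827/16]
+L5 (α=2/3) → [302/3, 1369/8, 6283/48]
= [101, 171, 131]

at x=0,y=0 over L1,L2,L3,L5:
L1 α=1/4: [107/2, 52, 99/4]
L2 α=1: [5, 4, 173]
L3 α=1/4: [9, 33/2, 167]
L5 α=1/3: [76/3, 74, 476/3]
→ [25, 74, 159]


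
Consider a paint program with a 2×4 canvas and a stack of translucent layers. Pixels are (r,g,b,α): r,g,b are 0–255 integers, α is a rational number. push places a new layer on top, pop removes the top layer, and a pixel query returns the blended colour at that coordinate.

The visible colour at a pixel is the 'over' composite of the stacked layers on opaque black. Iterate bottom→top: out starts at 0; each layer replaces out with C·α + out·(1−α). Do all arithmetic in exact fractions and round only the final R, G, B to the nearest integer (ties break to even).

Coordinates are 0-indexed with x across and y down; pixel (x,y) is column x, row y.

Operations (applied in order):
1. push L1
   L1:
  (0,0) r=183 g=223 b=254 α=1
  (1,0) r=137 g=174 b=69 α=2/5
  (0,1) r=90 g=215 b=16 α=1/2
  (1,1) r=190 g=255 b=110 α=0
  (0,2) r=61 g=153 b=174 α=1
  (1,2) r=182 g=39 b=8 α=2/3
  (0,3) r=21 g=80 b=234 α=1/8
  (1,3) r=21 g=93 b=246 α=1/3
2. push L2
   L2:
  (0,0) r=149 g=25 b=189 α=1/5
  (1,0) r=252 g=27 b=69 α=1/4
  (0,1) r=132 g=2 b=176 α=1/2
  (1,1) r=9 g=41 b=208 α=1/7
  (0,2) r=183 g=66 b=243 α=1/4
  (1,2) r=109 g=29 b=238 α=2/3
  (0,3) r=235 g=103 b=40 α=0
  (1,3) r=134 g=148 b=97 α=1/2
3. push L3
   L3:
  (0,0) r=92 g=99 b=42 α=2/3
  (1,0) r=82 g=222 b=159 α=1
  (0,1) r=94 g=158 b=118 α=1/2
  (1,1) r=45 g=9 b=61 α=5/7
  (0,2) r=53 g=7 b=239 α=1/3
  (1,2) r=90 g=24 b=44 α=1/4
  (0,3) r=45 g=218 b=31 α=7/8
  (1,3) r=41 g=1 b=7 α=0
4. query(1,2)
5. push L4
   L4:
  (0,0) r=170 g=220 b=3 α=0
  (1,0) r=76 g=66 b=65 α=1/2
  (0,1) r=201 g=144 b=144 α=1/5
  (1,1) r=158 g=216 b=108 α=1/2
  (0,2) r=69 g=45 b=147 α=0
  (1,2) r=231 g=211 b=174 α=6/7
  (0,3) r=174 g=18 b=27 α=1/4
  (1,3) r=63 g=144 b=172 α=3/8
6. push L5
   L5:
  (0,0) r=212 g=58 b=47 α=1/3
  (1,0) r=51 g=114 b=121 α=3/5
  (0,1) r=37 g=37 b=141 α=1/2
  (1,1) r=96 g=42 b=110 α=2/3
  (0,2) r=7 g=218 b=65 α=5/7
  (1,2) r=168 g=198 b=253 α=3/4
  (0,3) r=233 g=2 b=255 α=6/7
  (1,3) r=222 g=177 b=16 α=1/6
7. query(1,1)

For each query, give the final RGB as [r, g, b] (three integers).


(1,2) stack=L1,L2,L3; from [0,0,0]:
L1 α=2/3: [364/3, 26, 16/3]
L2 α=2/3: [1018/9, 28, 1444/9]
L3 α=1/4: [322/3, 27, 394/3]
= [107, 27, 131]

query (1,1) [L1,L2,L3,L4,L5] — begin 0,0,0
+L1 (α=0) → [0, 0, 0]
+L2 (α=1/7) → [9/7, 41/7, 208/7]
+L3 (α=5/7) → [1593/49, 397/49, 2551/49]
+L4 (α=1/2) → [9335/98, 10981/98, 7843/98]
+L5 (α=2/3) → [28151/294, 19213/294, 9801/98]
rounded: [96, 65, 100]


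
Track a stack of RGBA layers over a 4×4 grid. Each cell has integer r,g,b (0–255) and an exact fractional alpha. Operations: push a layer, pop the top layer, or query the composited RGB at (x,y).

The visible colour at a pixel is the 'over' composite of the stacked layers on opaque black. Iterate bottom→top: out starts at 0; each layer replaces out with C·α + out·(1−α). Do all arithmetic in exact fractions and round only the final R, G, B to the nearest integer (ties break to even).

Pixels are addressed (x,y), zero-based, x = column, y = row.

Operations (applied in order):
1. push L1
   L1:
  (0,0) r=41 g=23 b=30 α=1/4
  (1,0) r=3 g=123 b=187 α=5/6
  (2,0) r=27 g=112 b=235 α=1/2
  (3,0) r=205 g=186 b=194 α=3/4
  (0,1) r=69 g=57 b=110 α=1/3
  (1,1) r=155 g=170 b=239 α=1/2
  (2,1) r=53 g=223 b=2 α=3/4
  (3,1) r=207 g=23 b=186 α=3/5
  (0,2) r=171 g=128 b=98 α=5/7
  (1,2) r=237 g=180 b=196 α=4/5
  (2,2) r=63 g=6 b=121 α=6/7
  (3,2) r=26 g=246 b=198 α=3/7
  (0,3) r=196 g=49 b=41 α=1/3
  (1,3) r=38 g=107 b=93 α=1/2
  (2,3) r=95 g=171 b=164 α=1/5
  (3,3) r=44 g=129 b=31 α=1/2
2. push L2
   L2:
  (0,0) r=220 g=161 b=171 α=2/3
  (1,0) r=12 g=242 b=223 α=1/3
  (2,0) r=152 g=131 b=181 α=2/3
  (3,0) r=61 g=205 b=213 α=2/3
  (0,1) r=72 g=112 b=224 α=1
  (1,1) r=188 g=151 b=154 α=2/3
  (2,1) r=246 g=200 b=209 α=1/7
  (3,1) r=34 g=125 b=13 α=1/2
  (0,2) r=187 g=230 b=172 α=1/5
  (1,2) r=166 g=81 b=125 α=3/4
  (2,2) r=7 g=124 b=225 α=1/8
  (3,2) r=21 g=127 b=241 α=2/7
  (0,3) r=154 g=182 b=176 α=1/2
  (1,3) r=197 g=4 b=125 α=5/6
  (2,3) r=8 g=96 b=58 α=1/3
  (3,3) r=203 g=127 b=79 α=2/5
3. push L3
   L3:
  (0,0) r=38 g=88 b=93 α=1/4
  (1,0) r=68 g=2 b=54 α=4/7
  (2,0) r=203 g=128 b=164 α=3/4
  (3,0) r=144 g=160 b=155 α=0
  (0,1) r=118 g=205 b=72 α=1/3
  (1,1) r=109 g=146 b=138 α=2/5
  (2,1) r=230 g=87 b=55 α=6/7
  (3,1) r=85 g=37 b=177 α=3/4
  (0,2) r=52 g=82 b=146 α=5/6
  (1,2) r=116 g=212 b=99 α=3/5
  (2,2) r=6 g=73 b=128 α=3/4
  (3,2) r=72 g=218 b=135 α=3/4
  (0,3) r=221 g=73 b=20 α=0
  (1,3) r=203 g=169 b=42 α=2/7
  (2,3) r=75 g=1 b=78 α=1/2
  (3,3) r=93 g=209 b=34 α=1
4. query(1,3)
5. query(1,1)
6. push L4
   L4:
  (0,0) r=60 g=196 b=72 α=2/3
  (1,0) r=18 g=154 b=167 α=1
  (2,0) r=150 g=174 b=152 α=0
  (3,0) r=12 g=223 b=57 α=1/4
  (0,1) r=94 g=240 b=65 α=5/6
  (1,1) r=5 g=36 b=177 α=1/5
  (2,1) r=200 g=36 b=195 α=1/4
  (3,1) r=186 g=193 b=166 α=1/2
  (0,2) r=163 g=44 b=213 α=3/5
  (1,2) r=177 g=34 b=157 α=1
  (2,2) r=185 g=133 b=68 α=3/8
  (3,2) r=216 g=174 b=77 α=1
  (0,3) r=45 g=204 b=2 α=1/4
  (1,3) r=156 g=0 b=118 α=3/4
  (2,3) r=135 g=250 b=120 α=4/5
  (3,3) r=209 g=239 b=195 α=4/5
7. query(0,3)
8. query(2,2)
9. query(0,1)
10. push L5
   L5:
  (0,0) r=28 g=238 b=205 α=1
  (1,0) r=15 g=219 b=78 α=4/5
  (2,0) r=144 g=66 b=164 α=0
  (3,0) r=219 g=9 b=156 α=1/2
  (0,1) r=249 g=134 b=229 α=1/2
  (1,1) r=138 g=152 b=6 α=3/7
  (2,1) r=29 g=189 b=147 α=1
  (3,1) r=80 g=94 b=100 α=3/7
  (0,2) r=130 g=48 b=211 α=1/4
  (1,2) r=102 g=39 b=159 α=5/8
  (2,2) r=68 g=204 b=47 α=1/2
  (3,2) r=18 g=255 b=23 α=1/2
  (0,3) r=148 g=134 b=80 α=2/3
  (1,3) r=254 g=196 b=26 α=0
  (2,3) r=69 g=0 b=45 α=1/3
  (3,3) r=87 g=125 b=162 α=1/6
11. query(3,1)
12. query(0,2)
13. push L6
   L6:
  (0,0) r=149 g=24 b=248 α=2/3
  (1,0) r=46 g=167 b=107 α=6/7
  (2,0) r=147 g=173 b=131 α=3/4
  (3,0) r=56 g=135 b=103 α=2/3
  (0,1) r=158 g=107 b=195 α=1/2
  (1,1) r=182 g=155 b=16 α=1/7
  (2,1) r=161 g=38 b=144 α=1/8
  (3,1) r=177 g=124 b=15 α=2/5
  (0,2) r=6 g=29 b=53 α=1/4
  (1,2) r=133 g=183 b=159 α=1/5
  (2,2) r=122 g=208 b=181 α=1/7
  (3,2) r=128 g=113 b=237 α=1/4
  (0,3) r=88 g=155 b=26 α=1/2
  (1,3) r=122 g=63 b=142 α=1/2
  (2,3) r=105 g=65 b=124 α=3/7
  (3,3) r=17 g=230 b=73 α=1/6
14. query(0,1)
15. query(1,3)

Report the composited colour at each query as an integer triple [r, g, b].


at x=1,y=3 over L1,L2,L3:
L1 α=1/2: [19, 107/2, 93/2]
L2 α=5/6: [502/3, 49/4, 1343/12]
L3 α=2/7: [3728/21, 1597/28, 7723/84]
rounded: [178, 57, 92]

query (1,1) [L1,L2,L3] — begin 0,0,0
after L1 α=1/2: [155/2, 85, 239/2]
after L2 α=2/3: [907/6, 129, 285/2]
after L3 α=2/5: [1343/10, 679/5, 1407/10]
= [134, 136, 141]

query (0,3) [L1,L2,L3,L4] — begin 0,0,0
after L1 α=1/3: [196/3, 49/3, 41/3]
after L2 α=1/2: [329/3, 595/6, 569/6]
after L3 α=0: [329/3, 595/6, 569/6]
after L4 α=1/4: [187/2, 1003/8, 573/8]
rounded: [94, 125, 72]

at x=2,y=2 over L1,L2,L3,L4:
after L1 α=6/7: [54, 36/7, 726/7]
after L2 α=1/8: [385/8, 20, 951/8]
after L3 α=3/4: [529/32, 239/4, 4023/32]
after L4 α=3/8: [20405/256, 2791/32, 26643/256]
→ [80, 87, 104]

query (0,1) [L1,L2,L3,L4] — begin 0,0,0
after L1 α=1/3: [23, 19, 110/3]
after L2 α=1: [72, 112, 224]
after L3 α=1/3: [262/3, 143, 520/3]
after L4 α=5/6: [836/9, 1343/6, 1495/18]
rounded: [93, 224, 83]

query (3,1) [L1,L2,L3,L4,L5] — begin 0,0,0
+L1 (α=3/5) → [621/5, 69/5, 558/5]
+L2 (α=1/2) → [791/10, 347/5, 623/10]
+L3 (α=3/4) → [3341/40, 451/10, 5933/40]
+L4 (α=1/2) → [10781/80, 2381/20, 12573/80]
+L5 (α=3/7) → [15581/140, 3791/35, 18573/140]
rounded: [111, 108, 133]

(0,2) stack=L1,L2,L3,L4,L5; from [0,0,0]:
after L1 α=5/7: [855/7, 640/7, 70]
after L2 α=1/5: [4729/35, 834/7, 452/5]
after L3 α=5/6: [13829/210, 1852/21, 2051/15]
after L4 α=3/5: [65174/525, 6476/105, 13687/75]
after L5 α=1/4: [21981/175, 2039/35, 9481/50]
rounded: [126, 58, 190]

(0,1) stack=L1,L2,L3,L4,L5,L6; from [0,0,0]:
L1 α=1/3: [23, 19, 110/3]
L2 α=1: [72, 112, 224]
L3 α=1/3: [262/3, 143, 520/3]
L4 α=5/6: [836/9, 1343/6, 1495/18]
L5 α=1/2: [3077/18, 2147/12, 5617/36]
L6 α=1/2: [5921/36, 3431/24, 12637/72]
→ [164, 143, 176]

at x=1,y=3 over L1,L2,L3,L4,L5,L6:
+L1 (α=1/2) → [19, 107/2, 93/2]
+L2 (α=5/6) → [502/3, 49/4, 1343/12]
+L3 (α=2/7) → [3728/21, 1597/28, 7723/84]
+L4 (α=3/4) → [3389/21, 1597/112, 37459/336]
+L5 (α=0) → [3389/21, 1597/112, 37459/336]
+L6 (α=1/2) → [5951/42, 8653/224, 85171/672]
→ [142, 39, 127]


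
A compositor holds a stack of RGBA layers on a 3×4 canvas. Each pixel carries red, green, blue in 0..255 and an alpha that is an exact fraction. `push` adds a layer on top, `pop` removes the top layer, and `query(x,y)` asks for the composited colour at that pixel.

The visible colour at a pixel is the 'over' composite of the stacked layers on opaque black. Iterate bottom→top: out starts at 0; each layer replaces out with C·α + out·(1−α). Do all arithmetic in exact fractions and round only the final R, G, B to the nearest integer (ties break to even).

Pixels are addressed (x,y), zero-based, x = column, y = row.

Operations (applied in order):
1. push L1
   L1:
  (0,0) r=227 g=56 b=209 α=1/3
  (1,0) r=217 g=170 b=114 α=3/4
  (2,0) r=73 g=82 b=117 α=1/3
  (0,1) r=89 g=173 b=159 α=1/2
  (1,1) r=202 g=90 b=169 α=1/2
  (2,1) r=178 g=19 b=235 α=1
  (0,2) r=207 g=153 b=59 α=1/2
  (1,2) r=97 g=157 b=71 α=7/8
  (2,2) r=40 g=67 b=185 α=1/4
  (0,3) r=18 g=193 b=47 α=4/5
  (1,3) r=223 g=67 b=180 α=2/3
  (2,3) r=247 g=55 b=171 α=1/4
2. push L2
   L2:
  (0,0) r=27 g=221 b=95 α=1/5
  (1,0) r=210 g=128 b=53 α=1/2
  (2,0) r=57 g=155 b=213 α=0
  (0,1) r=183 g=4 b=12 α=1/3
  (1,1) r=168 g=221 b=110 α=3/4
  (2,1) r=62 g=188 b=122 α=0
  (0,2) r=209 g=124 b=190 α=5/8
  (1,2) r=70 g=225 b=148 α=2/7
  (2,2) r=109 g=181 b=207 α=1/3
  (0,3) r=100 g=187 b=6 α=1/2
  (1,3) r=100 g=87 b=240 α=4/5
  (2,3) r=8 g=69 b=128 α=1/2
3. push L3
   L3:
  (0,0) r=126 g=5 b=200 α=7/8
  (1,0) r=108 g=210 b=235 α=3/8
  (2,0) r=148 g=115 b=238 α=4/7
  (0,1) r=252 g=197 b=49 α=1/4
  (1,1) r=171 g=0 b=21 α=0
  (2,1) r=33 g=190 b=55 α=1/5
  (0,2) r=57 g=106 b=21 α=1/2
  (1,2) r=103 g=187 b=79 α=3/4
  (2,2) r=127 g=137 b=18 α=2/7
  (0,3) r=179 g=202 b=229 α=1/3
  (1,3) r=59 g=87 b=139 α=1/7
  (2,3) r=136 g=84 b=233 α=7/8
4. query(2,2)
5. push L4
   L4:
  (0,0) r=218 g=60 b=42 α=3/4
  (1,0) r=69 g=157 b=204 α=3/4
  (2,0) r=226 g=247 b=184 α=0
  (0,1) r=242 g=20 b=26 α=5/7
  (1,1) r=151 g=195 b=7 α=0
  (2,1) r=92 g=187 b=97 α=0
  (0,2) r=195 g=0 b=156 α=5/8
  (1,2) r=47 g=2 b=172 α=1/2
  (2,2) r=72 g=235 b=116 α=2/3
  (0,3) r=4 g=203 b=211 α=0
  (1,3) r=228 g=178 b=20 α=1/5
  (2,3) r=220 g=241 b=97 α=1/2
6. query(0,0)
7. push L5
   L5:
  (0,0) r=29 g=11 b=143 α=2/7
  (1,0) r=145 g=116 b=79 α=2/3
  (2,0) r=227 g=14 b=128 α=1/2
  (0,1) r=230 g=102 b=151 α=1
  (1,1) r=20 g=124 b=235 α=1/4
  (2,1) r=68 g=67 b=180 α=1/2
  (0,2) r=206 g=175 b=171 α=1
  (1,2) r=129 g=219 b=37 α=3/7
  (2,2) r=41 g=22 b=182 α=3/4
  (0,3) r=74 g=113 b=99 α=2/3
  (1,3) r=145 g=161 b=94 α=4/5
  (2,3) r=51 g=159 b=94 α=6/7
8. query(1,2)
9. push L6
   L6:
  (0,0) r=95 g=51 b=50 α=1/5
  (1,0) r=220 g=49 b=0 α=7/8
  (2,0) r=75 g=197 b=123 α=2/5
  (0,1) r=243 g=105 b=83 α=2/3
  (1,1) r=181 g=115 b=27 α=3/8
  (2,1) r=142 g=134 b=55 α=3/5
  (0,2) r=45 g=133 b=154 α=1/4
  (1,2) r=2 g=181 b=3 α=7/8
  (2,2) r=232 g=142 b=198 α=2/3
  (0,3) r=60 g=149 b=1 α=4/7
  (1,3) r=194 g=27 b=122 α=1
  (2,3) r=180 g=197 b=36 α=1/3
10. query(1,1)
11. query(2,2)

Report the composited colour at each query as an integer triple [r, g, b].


(2,2) stack=L1,L2,L3; from [0,0,0]:
+L1 (α=1/4) → [10, 67/4, 185/4]
+L2 (α=1/3) → [43, 143/2, 599/6]
+L3 (α=2/7) → [67, 1263/14, 3211/42]
→ [67, 90, 76]

query (0,0) [L1,L2,L3,L4] — begin 0,0,0
+L1 (α=1/3) → [227/3, 56/3, 209/3]
+L2 (α=1/5) → [989/15, 887/15, 1121/15]
+L3 (α=7/8) → [14219/120, 353/30, 22121/120]
+L4 (α=3/4) → [92699/480, 5753/120, 37241/480]
= [193, 48, 78]

at x=1,y=2 over L1,L2,L3,L4,L5:
L1 α=7/8: [679/8, 1099/8, 497/8]
L2 α=2/7: [645/8, 9095/56, 4853/56]
L3 α=3/4: [3117/32, 40511/224, 18125/224]
L4 α=1/2: [4621/64, 40959/448, 56653/448]
L5 α=3/7: [10813/112, 114543/784, 69085/784]
→ [97, 146, 88]

query (1,1) [L1,L2,L3,L4,L5,L6] — begin 0,0,0
L1 α=1/2: [101, 45, 169/2]
L2 α=3/4: [605/4, 177, 829/8]
L3 α=0: [605/4, 177, 829/8]
L4 α=0: [605/4, 177, 829/8]
L5 α=1/4: [1895/16, 655/4, 4367/32]
L6 α=3/8: [18163/128, 4655/32, 24427/256]
→ [142, 145, 95]

(2,2) stack=L1,L2,L3,L4,L5,L6; from [0,0,0]:
after L1 α=1/4: [10, 67/4, 185/4]
after L2 α=1/3: [43, 143/2, 599/6]
after L3 α=2/7: [67, 1263/14, 3211/42]
after L4 α=2/3: [211/3, 7843/42, 12955/126]
after L5 α=3/4: [145/3, 10615/168, 81751/504]
after L6 α=2/3: [1537/9, 58327/504, 281335/1512]
→ [171, 116, 186]
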